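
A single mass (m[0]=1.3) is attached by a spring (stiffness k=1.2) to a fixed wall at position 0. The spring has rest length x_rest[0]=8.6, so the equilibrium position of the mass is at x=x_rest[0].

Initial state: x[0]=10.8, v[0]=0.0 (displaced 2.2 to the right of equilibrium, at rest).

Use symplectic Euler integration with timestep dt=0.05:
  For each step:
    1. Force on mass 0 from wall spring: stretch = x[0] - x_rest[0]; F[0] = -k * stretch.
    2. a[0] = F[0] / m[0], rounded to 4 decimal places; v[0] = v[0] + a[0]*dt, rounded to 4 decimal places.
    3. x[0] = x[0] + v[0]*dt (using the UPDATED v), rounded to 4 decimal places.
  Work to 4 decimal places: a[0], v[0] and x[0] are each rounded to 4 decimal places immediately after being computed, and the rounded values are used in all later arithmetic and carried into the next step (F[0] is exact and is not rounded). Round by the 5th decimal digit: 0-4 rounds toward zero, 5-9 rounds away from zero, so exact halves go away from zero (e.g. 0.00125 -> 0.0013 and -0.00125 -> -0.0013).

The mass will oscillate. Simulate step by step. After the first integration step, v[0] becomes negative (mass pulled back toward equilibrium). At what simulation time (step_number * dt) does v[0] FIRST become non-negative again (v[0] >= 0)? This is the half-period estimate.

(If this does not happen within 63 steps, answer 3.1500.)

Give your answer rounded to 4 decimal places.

Step 0: x=[10.8000] v=[0.0000]
Step 1: x=[10.7949] v=[-0.1015]
Step 2: x=[10.7848] v=[-0.2028]
Step 3: x=[10.7696] v=[-0.3036]
Step 4: x=[10.7494] v=[-0.4037]
Step 5: x=[10.7243] v=[-0.5029]
Step 6: x=[10.6943] v=[-0.6009]
Step 7: x=[10.6594] v=[-0.6976]
Step 8: x=[10.6198] v=[-0.7927]
Step 9: x=[10.5755] v=[-0.8859]
Step 10: x=[10.5266] v=[-0.9771]
Step 11: x=[10.4733] v=[-1.0660]
Step 12: x=[10.4157] v=[-1.1525]
Step 13: x=[10.3539] v=[-1.2363]
Step 14: x=[10.2880] v=[-1.3173]
Step 15: x=[10.2182] v=[-1.3952]
Step 16: x=[10.1447] v=[-1.4699]
Step 17: x=[10.0676] v=[-1.5412]
Step 18: x=[9.9872] v=[-1.6089]
Step 19: x=[9.9036] v=[-1.6729]
Step 20: x=[9.8169] v=[-1.7331]
Step 21: x=[9.7274] v=[-1.7893]
Step 22: x=[9.6353] v=[-1.8413]
Step 23: x=[9.5408] v=[-1.8891]
Step 24: x=[9.4442] v=[-1.9325]
Step 25: x=[9.3456] v=[-1.9715]
Step 26: x=[9.2453] v=[-2.0059]
Step 27: x=[9.1435] v=[-2.0357]
Step 28: x=[9.0405] v=[-2.0608]
Step 29: x=[8.9364] v=[-2.0811]
Step 30: x=[8.8316] v=[-2.0966]
Step 31: x=[8.7262] v=[-2.1073]
Step 32: x=[8.6205] v=[-2.1131]
Step 33: x=[8.5148] v=[-2.1140]
Step 34: x=[8.4093] v=[-2.1101]
Step 35: x=[8.3042] v=[-2.1013]
Step 36: x=[8.1998] v=[-2.0877]
Step 37: x=[8.0963] v=[-2.0692]
Step 38: x=[7.9940] v=[-2.0460]
Step 39: x=[7.8931] v=[-2.0180]
Step 40: x=[7.7938] v=[-1.9854]
Step 41: x=[7.6964] v=[-1.9482]
Step 42: x=[7.6011] v=[-1.9065]
Step 43: x=[7.5081] v=[-1.8604]
Step 44: x=[7.4176] v=[-1.8100]
Step 45: x=[7.3298] v=[-1.7554]
Step 46: x=[7.2450] v=[-1.6968]
Step 47: x=[7.1633] v=[-1.6343]
Step 48: x=[7.0849] v=[-1.5680]
Step 49: x=[7.0100] v=[-1.4981]
Step 50: x=[6.9388] v=[-1.4247]
Step 51: x=[6.8714] v=[-1.3480]
Step 52: x=[6.8080] v=[-1.2682]
Step 53: x=[6.7487] v=[-1.1855]
Step 54: x=[6.6937] v=[-1.1001]
Step 55: x=[6.6431] v=[-1.0121]
Step 56: x=[6.5970] v=[-0.9218]
Step 57: x=[6.5555] v=[-0.8294]
Step 58: x=[6.5188] v=[-0.7350]
Step 59: x=[6.4869] v=[-0.6389]
Step 60: x=[6.4598] v=[-0.5414]
Step 61: x=[6.4377] v=[-0.4426]
Step 62: x=[6.4206] v=[-0.3428]
Step 63: x=[6.4085] v=[-0.2422]
v[0] did not become non-negative within 63 steps; using fallback time=3.1500

Answer: 3.1500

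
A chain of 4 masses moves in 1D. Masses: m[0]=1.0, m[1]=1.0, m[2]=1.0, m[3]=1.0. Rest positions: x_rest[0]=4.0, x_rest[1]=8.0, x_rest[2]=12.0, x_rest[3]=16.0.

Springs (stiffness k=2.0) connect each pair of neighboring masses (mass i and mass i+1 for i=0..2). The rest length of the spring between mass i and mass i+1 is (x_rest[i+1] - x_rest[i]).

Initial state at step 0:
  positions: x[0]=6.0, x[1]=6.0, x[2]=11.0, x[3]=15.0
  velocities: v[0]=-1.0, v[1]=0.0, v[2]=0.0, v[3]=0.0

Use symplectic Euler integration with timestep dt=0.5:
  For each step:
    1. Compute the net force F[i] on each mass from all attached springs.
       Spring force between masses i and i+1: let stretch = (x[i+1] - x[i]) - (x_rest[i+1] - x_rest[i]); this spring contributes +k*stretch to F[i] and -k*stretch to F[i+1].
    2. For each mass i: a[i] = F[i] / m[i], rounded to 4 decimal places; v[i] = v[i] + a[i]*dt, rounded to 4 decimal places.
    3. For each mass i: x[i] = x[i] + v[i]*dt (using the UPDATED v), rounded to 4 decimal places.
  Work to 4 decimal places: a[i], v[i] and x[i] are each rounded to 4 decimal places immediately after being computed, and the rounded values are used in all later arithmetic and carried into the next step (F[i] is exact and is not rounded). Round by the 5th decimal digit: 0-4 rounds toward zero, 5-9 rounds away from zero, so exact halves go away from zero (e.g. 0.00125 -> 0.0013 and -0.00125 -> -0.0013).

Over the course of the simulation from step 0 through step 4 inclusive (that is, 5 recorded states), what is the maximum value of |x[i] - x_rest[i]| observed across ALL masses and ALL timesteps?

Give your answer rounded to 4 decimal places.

Answer: 2.9375

Derivation:
Step 0: x=[6.0000 6.0000 11.0000 15.0000] v=[-1.0000 0.0000 0.0000 0.0000]
Step 1: x=[3.5000 8.5000 10.5000 15.0000] v=[-5.0000 5.0000 -1.0000 0.0000]
Step 2: x=[1.5000 9.5000 11.2500 14.7500] v=[-4.0000 2.0000 1.5000 -0.5000]
Step 3: x=[1.5000 7.3750 12.8750 14.7500] v=[0.0000 -4.2500 3.2500 0.0000]
Step 4: x=[2.4375 5.0625 12.6875 15.8125] v=[1.8750 -4.6250 -0.3750 2.1250]
Max displacement = 2.9375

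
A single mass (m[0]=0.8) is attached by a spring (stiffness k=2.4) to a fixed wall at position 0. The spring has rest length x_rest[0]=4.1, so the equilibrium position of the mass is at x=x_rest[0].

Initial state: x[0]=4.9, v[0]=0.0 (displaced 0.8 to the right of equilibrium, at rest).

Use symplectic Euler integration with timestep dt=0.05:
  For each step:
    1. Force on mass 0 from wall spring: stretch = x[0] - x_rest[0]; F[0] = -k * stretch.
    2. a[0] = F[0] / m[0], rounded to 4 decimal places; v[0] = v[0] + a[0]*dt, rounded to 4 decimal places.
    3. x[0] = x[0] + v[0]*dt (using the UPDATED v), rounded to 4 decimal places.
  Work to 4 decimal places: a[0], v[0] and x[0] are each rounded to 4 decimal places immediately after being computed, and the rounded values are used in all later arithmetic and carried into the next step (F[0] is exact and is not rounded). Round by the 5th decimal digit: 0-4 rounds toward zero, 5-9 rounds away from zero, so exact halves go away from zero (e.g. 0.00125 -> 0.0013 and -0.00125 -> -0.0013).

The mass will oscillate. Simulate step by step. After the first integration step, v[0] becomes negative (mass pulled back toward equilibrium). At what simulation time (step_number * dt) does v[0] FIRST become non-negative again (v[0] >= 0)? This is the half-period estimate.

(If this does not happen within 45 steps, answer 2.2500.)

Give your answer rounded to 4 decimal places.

Step 0: x=[4.9000] v=[0.0000]
Step 1: x=[4.8940] v=[-0.1200]
Step 2: x=[4.8820] v=[-0.2391]
Step 3: x=[4.8642] v=[-0.3564]
Step 4: x=[4.8407] v=[-0.4710]
Step 5: x=[4.8116] v=[-0.5821]
Step 6: x=[4.7772] v=[-0.6888]
Step 7: x=[4.7377] v=[-0.7904]
Step 8: x=[4.6934] v=[-0.8861]
Step 9: x=[4.6446] v=[-0.9751]
Step 10: x=[4.5918] v=[-1.0568]
Step 11: x=[4.5353] v=[-1.1306]
Step 12: x=[4.4755] v=[-1.1959]
Step 13: x=[4.4129] v=[-1.2522]
Step 14: x=[4.3479] v=[-1.2991]
Step 15: x=[4.2811] v=[-1.3363]
Step 16: x=[4.2129] v=[-1.3635]
Step 17: x=[4.1439] v=[-1.3804]
Step 18: x=[4.0746] v=[-1.3870]
Step 19: x=[4.0054] v=[-1.3832]
Step 20: x=[3.9370] v=[-1.3690]
Step 21: x=[3.8698] v=[-1.3446]
Step 22: x=[3.8043] v=[-1.3101]
Step 23: x=[3.7410] v=[-1.2657]
Step 24: x=[3.6804] v=[-1.2119]
Step 25: x=[3.6230] v=[-1.1490]
Step 26: x=[3.5691] v=[-1.0775]
Step 27: x=[3.5192] v=[-0.9979]
Step 28: x=[3.4737] v=[-0.9108]
Step 29: x=[3.4329] v=[-0.8169]
Step 30: x=[3.3971] v=[-0.7168]
Step 31: x=[3.3665] v=[-0.6114]
Step 32: x=[3.3414] v=[-0.5014]
Step 33: x=[3.3220] v=[-0.3876]
Step 34: x=[3.3085] v=[-0.2709]
Step 35: x=[3.3009] v=[-0.1522]
Step 36: x=[3.2993] v=[-0.0323]
Step 37: x=[3.3037] v=[0.0878]
First v>=0 after going negative at step 37, time=1.8500

Answer: 1.8500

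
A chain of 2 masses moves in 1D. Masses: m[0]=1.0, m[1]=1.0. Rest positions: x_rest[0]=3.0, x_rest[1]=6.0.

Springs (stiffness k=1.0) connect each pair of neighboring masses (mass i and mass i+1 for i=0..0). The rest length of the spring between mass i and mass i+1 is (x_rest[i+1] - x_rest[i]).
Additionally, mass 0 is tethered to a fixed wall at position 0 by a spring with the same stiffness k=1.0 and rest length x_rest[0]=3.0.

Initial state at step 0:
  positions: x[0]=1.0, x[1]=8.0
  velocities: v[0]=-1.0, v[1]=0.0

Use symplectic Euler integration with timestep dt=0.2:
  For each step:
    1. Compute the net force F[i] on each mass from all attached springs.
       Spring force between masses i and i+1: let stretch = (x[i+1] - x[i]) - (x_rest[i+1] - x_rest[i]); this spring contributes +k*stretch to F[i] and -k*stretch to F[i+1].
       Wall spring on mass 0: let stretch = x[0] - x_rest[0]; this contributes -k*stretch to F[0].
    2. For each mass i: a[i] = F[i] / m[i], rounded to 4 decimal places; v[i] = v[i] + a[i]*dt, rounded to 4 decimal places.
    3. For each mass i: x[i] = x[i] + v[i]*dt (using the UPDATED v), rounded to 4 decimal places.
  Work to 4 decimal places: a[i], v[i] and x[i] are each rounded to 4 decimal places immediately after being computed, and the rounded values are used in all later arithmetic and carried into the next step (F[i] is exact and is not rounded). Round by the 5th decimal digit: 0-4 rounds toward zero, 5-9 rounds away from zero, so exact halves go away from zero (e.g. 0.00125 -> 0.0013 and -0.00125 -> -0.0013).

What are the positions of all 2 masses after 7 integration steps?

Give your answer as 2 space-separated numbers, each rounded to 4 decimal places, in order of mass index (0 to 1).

Answer: 4.3278 4.8753

Derivation:
Step 0: x=[1.0000 8.0000] v=[-1.0000 0.0000]
Step 1: x=[1.0400 7.8400] v=[0.2000 -0.8000]
Step 2: x=[1.3104 7.5280] v=[1.3520 -1.5600]
Step 3: x=[1.7771 7.0873] v=[2.3334 -2.2035]
Step 4: x=[2.3851 6.5542] v=[3.0400 -2.6655]
Step 5: x=[3.0645 5.9743] v=[3.3968 -2.8993]
Step 6: x=[3.7377 5.3980] v=[3.3659 -2.8813]
Step 7: x=[4.3278 4.8753] v=[2.9504 -2.6134]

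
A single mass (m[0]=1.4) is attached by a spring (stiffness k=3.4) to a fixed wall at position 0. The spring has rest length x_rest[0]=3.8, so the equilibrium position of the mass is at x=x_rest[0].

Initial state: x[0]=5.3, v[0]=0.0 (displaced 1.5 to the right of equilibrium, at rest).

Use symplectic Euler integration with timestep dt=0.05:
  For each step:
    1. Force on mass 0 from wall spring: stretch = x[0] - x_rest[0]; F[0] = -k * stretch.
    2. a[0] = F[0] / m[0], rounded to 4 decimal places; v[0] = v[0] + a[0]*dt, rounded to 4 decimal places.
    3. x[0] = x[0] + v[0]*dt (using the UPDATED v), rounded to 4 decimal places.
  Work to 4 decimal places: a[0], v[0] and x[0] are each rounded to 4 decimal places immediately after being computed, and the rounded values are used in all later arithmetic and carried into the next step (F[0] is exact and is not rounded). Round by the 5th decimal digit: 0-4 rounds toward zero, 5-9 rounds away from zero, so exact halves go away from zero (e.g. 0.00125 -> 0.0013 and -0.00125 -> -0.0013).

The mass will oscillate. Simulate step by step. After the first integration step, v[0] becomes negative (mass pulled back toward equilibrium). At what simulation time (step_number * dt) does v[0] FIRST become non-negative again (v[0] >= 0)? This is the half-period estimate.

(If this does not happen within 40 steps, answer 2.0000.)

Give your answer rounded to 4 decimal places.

Step 0: x=[5.3000] v=[0.0000]
Step 1: x=[5.2909] v=[-0.1821]
Step 2: x=[5.2727] v=[-0.3631]
Step 3: x=[5.2456] v=[-0.5419]
Step 4: x=[5.2097] v=[-0.7174]
Step 5: x=[5.1653] v=[-0.8886]
Step 6: x=[5.1126] v=[-1.0544]
Step 7: x=[5.0519] v=[-1.2138]
Step 8: x=[4.9836] v=[-1.3658]
Step 9: x=[4.9081] v=[-1.5095]
Step 10: x=[4.8259] v=[-1.6441]
Step 11: x=[4.7375] v=[-1.7687]
Step 12: x=[4.6434] v=[-1.8825]
Step 13: x=[4.5442] v=[-1.9849]
Step 14: x=[4.4404] v=[-2.0753]
Step 15: x=[4.3327] v=[-2.1531]
Step 16: x=[4.2218] v=[-2.2178]
Step 17: x=[4.1084] v=[-2.2690]
Step 18: x=[3.9931] v=[-2.3065]
Step 19: x=[3.8766] v=[-2.3300]
Step 20: x=[3.7596] v=[-2.3393]
Step 21: x=[3.6429] v=[-2.3344]
Step 22: x=[3.5271] v=[-2.3153]
Step 23: x=[3.4130] v=[-2.2822]
Step 24: x=[3.3012] v=[-2.2352]
Step 25: x=[3.1925] v=[-2.1746]
Step 26: x=[3.0875] v=[-2.1008]
Step 27: x=[2.9868] v=[-2.0143]
Step 28: x=[2.8910] v=[-1.9156]
Step 29: x=[2.8007] v=[-1.8052]
Step 30: x=[2.7165] v=[-1.6839]
Step 31: x=[2.6389] v=[-1.5523]
Step 32: x=[2.5683] v=[-1.4113]
Step 33: x=[2.5052] v=[-1.2617]
Step 34: x=[2.4500] v=[-1.1045]
Step 35: x=[2.4030] v=[-0.9406]
Step 36: x=[2.3645] v=[-0.7710]
Step 37: x=[2.3347] v=[-0.5967]
Step 38: x=[2.3138] v=[-0.4188]
Step 39: x=[2.3019] v=[-0.2383]
Step 40: x=[2.2991] v=[-0.0564]
v[0] did not become non-negative within 40 steps; using fallback time=2.0000

Answer: 2.0000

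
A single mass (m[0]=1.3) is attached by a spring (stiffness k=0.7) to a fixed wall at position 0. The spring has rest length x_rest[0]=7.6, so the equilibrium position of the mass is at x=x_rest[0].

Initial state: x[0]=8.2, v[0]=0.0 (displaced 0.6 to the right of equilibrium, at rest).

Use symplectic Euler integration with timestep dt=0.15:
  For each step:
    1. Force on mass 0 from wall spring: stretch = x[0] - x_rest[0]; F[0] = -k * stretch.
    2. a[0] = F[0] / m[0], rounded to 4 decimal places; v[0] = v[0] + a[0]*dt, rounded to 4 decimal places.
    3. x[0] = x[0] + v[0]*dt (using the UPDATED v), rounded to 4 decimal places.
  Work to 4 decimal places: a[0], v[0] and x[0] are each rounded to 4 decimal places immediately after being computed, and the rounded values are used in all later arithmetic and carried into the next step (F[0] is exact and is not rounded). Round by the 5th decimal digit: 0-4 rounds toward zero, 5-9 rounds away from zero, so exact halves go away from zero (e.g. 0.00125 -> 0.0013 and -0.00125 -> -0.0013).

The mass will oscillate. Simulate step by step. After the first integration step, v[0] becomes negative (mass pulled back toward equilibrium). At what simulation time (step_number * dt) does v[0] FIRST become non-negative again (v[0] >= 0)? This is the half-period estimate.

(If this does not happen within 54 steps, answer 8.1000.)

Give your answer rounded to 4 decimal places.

Answer: 4.3500

Derivation:
Step 0: x=[8.2000] v=[0.0000]
Step 1: x=[8.1927] v=[-0.0485]
Step 2: x=[8.1782] v=[-0.0964]
Step 3: x=[8.1567] v=[-0.1431]
Step 4: x=[8.1285] v=[-0.1881]
Step 5: x=[8.0939] v=[-0.2308]
Step 6: x=[8.0533] v=[-0.2707]
Step 7: x=[8.0072] v=[-0.3073]
Step 8: x=[7.9562] v=[-0.3402]
Step 9: x=[7.9009] v=[-0.3690]
Step 10: x=[7.8419] v=[-0.3933]
Step 11: x=[7.7800] v=[-0.4128]
Step 12: x=[7.7159] v=[-0.4273]
Step 13: x=[7.6504] v=[-0.4367]
Step 14: x=[7.5843] v=[-0.4408]
Step 15: x=[7.5184] v=[-0.4395]
Step 16: x=[7.4535] v=[-0.4329]
Step 17: x=[7.3903] v=[-0.4211]
Step 18: x=[7.3297] v=[-0.4042]
Step 19: x=[7.2723] v=[-0.3824]
Step 20: x=[7.2189] v=[-0.3559]
Step 21: x=[7.1701] v=[-0.3251]
Step 22: x=[7.1265] v=[-0.2904]
Step 23: x=[7.0887] v=[-0.2522]
Step 24: x=[7.0571] v=[-0.2109]
Step 25: x=[7.0320] v=[-0.1671]
Step 26: x=[7.0138] v=[-0.1212]
Step 27: x=[7.0027] v=[-0.0739]
Step 28: x=[6.9988] v=[-0.0257]
Step 29: x=[7.0022] v=[0.0229]
First v>=0 after going negative at step 29, time=4.3500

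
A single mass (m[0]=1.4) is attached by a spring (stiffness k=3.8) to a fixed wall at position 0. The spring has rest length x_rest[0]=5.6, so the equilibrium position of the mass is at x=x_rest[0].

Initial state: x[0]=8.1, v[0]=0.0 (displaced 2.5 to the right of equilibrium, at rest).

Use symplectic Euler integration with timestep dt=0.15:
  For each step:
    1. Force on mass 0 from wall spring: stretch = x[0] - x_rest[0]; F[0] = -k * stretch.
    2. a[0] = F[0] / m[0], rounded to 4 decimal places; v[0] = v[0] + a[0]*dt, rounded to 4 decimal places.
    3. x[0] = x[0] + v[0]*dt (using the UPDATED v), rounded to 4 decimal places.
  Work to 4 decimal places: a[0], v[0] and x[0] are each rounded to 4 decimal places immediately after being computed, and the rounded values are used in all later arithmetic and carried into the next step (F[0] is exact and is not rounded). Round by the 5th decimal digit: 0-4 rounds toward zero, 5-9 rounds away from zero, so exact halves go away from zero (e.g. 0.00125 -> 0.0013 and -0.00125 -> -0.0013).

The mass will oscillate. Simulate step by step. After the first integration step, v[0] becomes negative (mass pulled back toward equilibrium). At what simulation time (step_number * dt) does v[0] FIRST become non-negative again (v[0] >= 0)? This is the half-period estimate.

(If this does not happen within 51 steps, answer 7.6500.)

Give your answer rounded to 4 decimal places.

Step 0: x=[8.1000] v=[0.0000]
Step 1: x=[7.9473] v=[-1.0179]
Step 2: x=[7.6513] v=[-1.9736]
Step 3: x=[7.2300] v=[-2.8088]
Step 4: x=[6.7091] v=[-3.4724]
Step 5: x=[6.1205] v=[-3.9240]
Step 6: x=[5.5001] v=[-4.1359]
Step 7: x=[4.8858] v=[-4.0952]
Step 8: x=[4.3151] v=[-3.8044]
Step 9: x=[3.8229] v=[-3.2813]
Step 10: x=[3.4392] v=[-2.5578]
Step 11: x=[3.1875] v=[-1.6781]
Step 12: x=[3.0831] v=[-0.6959]
Step 13: x=[3.1324] v=[0.3288]
First v>=0 after going negative at step 13, time=1.9500

Answer: 1.9500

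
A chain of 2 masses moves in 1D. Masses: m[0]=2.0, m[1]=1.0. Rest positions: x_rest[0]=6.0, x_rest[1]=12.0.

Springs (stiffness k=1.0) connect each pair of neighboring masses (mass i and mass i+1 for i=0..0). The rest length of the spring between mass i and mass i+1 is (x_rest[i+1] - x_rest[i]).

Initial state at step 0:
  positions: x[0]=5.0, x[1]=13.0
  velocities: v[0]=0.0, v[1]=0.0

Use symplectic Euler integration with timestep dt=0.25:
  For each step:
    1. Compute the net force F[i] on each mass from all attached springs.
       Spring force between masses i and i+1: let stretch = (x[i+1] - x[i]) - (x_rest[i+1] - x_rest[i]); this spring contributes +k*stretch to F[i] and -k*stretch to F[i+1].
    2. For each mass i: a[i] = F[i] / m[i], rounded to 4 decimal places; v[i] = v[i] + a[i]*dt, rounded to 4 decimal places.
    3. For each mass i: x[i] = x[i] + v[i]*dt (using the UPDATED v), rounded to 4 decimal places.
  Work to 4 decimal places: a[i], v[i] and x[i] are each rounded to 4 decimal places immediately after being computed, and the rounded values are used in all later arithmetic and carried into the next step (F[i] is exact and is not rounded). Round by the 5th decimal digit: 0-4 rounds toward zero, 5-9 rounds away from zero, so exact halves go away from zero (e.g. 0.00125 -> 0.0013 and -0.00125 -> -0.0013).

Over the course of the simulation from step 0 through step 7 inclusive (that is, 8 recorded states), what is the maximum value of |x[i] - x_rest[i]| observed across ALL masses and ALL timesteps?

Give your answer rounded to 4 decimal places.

Step 0: x=[5.0000 13.0000] v=[0.0000 0.0000]
Step 1: x=[5.0625 12.8750] v=[0.2500 -0.5000]
Step 2: x=[5.1817 12.6367] v=[0.4766 -0.9531]
Step 3: x=[5.3463 12.3075] v=[0.6585 -1.3169]
Step 4: x=[5.5410 11.9182] v=[0.7787 -1.5572]
Step 5: x=[5.7475 11.5053] v=[0.8259 -1.6515]
Step 6: x=[5.9464 11.1076] v=[0.7956 -1.5910]
Step 7: x=[6.1191 10.7623] v=[0.6908 -1.3813]
Max displacement = 1.2377

Answer: 1.2377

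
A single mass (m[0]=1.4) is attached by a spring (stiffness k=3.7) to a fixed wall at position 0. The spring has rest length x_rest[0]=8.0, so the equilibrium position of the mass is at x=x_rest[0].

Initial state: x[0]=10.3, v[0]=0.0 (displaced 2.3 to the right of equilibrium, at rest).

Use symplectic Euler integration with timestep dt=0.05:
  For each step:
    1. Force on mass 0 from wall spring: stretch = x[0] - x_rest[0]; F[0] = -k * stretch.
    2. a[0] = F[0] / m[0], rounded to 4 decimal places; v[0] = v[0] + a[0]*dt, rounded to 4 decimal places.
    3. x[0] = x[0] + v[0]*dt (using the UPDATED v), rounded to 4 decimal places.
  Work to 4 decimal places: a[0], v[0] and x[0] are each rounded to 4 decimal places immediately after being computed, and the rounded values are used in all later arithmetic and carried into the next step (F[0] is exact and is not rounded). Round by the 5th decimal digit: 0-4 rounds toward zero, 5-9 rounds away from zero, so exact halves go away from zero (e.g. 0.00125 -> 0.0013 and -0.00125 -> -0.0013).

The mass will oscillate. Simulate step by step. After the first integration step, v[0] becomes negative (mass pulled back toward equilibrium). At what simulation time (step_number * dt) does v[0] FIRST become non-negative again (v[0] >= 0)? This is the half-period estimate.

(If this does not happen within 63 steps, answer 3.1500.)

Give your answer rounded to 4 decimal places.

Answer: 1.9500

Derivation:
Step 0: x=[10.3000] v=[0.0000]
Step 1: x=[10.2848] v=[-0.3039]
Step 2: x=[10.2545] v=[-0.6058]
Step 3: x=[10.2093] v=[-0.9037]
Step 4: x=[10.1495] v=[-1.1956]
Step 5: x=[10.0755] v=[-1.4796]
Step 6: x=[9.9878] v=[-1.7539]
Step 7: x=[9.8870] v=[-2.0166]
Step 8: x=[9.7737] v=[-2.2660]
Step 9: x=[9.6487] v=[-2.5004]
Step 10: x=[9.5128] v=[-2.7183]
Step 11: x=[9.3669] v=[-2.9182]
Step 12: x=[9.2120] v=[-3.0988]
Step 13: x=[9.0491] v=[-3.2590]
Step 14: x=[8.8792] v=[-3.3976]
Step 15: x=[8.7035] v=[-3.5138]
Step 16: x=[8.5232] v=[-3.6068]
Step 17: x=[8.3394] v=[-3.6759]
Step 18: x=[8.1534] v=[-3.7208]
Step 19: x=[7.9663] v=[-3.7411]
Step 20: x=[7.7795] v=[-3.7366]
Step 21: x=[7.5941] v=[-3.7075]
Step 22: x=[7.4114] v=[-3.6539]
Step 23: x=[7.2326] v=[-3.5761]
Step 24: x=[7.0589] v=[-3.4747]
Step 25: x=[6.8914] v=[-3.3503]
Step 26: x=[6.7312] v=[-3.2038]
Step 27: x=[6.5794] v=[-3.0361]
Step 28: x=[6.4370] v=[-2.8484]
Step 29: x=[6.3049] v=[-2.6419]
Step 30: x=[6.1840] v=[-2.4179]
Step 31: x=[6.0751] v=[-2.1779]
Step 32: x=[5.9789] v=[-1.9235]
Step 33: x=[5.8961] v=[-1.6564]
Step 34: x=[5.8272] v=[-1.3784]
Step 35: x=[5.7726] v=[-1.0913]
Step 36: x=[5.7328] v=[-0.7970]
Step 37: x=[5.7079] v=[-0.4974]
Step 38: x=[5.6982] v=[-0.1945]
Step 39: x=[5.7037] v=[0.1097]
First v>=0 after going negative at step 39, time=1.9500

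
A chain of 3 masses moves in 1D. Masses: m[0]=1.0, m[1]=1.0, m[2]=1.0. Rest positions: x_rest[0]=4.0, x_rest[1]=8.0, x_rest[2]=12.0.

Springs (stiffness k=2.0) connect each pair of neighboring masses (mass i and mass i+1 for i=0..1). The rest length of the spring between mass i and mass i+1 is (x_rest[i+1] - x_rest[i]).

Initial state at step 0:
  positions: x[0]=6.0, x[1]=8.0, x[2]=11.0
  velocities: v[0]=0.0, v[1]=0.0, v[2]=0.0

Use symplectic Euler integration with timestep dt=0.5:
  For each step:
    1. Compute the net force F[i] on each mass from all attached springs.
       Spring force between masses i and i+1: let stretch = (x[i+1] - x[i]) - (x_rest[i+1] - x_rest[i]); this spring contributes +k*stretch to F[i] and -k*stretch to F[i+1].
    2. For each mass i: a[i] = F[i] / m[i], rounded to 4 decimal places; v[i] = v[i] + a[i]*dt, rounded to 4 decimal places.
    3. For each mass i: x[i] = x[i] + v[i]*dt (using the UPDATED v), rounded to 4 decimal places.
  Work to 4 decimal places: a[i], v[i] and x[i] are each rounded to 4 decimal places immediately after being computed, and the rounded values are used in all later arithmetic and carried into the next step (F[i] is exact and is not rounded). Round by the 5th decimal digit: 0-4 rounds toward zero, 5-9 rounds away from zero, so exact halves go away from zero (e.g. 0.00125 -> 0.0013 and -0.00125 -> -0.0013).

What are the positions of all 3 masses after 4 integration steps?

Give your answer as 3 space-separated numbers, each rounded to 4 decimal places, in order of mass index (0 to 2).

Step 0: x=[6.0000 8.0000 11.0000] v=[0.0000 0.0000 0.0000]
Step 1: x=[5.0000 8.5000 11.5000] v=[-2.0000 1.0000 1.0000]
Step 2: x=[3.7500 8.7500 12.5000] v=[-2.5000 0.5000 2.0000]
Step 3: x=[3.0000 8.3750 13.6250] v=[-1.5000 -0.7500 2.2500]
Step 4: x=[2.9375 7.9375 14.1250] v=[-0.1250 -0.8750 1.0000]

Answer: 2.9375 7.9375 14.1250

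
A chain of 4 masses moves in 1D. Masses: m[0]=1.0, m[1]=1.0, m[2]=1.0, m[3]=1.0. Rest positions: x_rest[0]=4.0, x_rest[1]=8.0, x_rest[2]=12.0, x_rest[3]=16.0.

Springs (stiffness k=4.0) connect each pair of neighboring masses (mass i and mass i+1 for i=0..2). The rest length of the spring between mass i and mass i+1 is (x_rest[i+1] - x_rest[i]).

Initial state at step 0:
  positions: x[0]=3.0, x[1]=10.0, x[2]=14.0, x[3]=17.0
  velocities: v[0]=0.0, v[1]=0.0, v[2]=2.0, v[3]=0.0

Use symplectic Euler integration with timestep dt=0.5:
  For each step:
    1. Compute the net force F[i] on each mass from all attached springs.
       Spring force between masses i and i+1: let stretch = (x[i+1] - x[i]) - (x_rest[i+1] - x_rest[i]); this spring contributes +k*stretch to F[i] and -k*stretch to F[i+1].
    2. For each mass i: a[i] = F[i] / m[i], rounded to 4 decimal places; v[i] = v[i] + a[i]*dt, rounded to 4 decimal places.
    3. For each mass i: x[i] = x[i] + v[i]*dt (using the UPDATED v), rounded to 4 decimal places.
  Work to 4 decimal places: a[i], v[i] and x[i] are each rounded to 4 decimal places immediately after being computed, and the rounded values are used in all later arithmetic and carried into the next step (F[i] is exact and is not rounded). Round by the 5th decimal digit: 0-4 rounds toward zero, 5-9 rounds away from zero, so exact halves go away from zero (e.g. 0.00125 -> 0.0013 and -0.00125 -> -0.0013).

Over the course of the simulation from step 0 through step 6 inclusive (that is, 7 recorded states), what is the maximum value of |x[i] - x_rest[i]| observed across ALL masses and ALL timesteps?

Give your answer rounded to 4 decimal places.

Answer: 4.0000

Derivation:
Step 0: x=[3.0000 10.0000 14.0000 17.0000] v=[0.0000 0.0000 2.0000 0.0000]
Step 1: x=[6.0000 7.0000 14.0000 18.0000] v=[6.0000 -6.0000 0.0000 2.0000]
Step 2: x=[6.0000 10.0000 11.0000 19.0000] v=[0.0000 6.0000 -6.0000 2.0000]
Step 3: x=[6.0000 10.0000 15.0000 16.0000] v=[0.0000 0.0000 8.0000 -6.0000]
Step 4: x=[6.0000 11.0000 15.0000 16.0000] v=[0.0000 2.0000 0.0000 0.0000]
Step 5: x=[7.0000 11.0000 12.0000 19.0000] v=[2.0000 0.0000 -6.0000 6.0000]
Step 6: x=[8.0000 8.0000 15.0000 19.0000] v=[2.0000 -6.0000 6.0000 0.0000]
Max displacement = 4.0000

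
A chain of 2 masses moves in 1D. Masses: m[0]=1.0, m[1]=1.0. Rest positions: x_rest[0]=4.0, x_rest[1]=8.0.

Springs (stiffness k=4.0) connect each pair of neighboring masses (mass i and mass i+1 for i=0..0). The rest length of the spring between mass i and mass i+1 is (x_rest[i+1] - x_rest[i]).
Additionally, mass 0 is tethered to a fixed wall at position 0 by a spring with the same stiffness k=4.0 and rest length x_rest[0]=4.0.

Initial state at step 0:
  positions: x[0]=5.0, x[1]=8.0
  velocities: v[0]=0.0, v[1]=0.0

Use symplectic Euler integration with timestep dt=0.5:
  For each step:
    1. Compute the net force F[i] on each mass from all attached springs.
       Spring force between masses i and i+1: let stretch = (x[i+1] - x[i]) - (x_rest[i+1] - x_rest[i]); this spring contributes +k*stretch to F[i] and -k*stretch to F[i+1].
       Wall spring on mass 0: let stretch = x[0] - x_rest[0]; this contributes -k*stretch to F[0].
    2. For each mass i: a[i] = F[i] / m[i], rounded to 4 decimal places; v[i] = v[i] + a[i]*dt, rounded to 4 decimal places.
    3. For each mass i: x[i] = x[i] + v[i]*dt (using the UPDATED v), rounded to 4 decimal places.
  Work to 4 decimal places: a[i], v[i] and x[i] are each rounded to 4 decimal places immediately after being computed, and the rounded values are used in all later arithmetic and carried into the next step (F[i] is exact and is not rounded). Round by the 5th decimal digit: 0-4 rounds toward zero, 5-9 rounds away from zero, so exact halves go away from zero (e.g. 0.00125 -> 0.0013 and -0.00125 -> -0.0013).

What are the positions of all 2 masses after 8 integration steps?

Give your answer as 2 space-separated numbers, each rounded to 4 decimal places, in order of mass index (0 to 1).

Step 0: x=[5.0000 8.0000] v=[0.0000 0.0000]
Step 1: x=[3.0000 9.0000] v=[-4.0000 2.0000]
Step 2: x=[4.0000 8.0000] v=[2.0000 -2.0000]
Step 3: x=[5.0000 7.0000] v=[2.0000 -2.0000]
Step 4: x=[3.0000 8.0000] v=[-4.0000 2.0000]
Step 5: x=[3.0000 8.0000] v=[0.0000 0.0000]
Step 6: x=[5.0000 7.0000] v=[4.0000 -2.0000]
Step 7: x=[4.0000 8.0000] v=[-2.0000 2.0000]
Step 8: x=[3.0000 9.0000] v=[-2.0000 2.0000]

Answer: 3.0000 9.0000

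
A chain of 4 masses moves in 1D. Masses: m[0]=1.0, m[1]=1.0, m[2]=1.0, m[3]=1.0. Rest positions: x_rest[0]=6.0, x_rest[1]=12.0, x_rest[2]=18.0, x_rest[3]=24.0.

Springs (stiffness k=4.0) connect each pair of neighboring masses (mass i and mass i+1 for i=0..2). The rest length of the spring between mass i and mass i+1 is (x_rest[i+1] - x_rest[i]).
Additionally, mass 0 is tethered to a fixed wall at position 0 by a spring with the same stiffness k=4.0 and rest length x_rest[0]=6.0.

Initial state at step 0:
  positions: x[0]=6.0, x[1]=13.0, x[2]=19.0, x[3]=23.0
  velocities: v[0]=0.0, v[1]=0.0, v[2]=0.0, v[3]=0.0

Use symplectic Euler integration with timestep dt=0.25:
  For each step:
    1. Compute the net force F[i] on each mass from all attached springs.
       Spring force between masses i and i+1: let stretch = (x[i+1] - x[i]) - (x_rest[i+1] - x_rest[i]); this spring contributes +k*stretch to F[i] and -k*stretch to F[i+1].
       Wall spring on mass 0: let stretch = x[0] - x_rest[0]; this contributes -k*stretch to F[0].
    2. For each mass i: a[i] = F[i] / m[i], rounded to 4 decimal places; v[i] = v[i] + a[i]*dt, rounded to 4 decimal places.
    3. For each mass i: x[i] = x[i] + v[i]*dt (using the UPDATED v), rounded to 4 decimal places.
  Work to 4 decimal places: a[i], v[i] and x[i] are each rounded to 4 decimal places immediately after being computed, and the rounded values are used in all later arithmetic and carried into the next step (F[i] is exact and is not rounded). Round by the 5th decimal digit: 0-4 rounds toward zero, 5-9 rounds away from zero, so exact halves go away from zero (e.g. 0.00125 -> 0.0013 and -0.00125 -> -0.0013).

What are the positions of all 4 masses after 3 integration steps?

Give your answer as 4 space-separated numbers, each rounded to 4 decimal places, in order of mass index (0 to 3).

Step 0: x=[6.0000 13.0000 19.0000 23.0000] v=[0.0000 0.0000 0.0000 0.0000]
Step 1: x=[6.2500 12.7500 18.5000 23.5000] v=[1.0000 -1.0000 -2.0000 2.0000]
Step 2: x=[6.5625 12.3125 17.8125 24.2500] v=[1.2500 -1.7500 -2.7500 3.0000]
Step 3: x=[6.6719 11.8125 17.3594 24.8906] v=[0.4375 -2.0000 -1.8125 2.5625]

Answer: 6.6719 11.8125 17.3594 24.8906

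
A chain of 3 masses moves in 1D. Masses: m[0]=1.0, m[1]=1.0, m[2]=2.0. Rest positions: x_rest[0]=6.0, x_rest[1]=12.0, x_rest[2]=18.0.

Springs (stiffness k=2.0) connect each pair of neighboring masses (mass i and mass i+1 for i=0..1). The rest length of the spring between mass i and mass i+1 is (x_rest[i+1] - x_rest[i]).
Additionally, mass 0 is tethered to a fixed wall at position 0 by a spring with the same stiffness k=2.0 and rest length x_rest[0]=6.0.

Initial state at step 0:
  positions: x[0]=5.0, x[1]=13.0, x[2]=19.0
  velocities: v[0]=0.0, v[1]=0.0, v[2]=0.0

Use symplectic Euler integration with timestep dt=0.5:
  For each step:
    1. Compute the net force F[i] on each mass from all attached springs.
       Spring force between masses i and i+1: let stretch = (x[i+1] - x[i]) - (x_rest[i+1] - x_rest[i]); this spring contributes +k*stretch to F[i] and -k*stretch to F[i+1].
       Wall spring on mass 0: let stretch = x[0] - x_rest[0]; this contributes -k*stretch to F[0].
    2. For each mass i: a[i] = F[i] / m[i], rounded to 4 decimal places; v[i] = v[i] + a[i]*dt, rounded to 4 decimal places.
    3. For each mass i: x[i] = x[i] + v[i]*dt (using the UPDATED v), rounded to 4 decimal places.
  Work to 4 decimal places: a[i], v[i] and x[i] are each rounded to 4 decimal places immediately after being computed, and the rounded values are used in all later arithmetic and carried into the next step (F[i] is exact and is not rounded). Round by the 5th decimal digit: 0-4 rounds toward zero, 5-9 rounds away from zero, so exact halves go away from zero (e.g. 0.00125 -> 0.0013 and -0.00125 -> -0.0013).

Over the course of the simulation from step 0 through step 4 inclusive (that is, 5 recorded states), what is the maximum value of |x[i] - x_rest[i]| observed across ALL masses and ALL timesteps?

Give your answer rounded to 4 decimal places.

Step 0: x=[5.0000 13.0000 19.0000] v=[0.0000 0.0000 0.0000]
Step 1: x=[6.5000 12.0000 19.0000] v=[3.0000 -2.0000 0.0000]
Step 2: x=[7.5000 11.7500 18.7500] v=[2.0000 -0.5000 -0.5000]
Step 3: x=[6.8750 12.8750 18.2500] v=[-1.2500 2.2500 -1.0000]
Step 4: x=[5.8125 13.6875 17.9063] v=[-2.1250 1.6250 -0.6875]
Max displacement = 1.6875

Answer: 1.6875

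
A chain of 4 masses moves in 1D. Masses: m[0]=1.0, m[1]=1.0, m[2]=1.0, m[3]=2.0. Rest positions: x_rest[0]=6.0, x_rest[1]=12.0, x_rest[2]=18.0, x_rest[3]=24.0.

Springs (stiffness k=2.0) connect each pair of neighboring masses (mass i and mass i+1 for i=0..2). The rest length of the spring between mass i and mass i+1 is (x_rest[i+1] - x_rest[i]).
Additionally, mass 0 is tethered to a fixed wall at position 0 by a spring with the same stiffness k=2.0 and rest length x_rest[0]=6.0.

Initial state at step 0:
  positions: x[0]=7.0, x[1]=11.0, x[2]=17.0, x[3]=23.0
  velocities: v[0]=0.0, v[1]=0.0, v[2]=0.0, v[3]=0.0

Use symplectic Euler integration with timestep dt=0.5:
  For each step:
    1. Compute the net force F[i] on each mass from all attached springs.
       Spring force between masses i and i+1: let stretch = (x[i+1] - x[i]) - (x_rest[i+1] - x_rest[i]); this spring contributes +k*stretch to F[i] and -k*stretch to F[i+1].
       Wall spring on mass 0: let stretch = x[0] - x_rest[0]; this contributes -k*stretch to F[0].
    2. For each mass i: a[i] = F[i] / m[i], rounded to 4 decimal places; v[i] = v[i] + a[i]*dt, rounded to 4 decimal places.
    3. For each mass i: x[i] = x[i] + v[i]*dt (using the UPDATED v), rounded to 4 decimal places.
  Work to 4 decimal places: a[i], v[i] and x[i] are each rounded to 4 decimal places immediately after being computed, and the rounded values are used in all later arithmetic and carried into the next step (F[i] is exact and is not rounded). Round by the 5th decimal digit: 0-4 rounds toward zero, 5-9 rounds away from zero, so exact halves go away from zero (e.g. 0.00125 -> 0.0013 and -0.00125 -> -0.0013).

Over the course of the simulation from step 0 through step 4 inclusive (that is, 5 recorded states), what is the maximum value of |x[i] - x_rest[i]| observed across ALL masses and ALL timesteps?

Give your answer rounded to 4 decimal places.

Step 0: x=[7.0000 11.0000 17.0000 23.0000] v=[0.0000 0.0000 0.0000 0.0000]
Step 1: x=[5.5000 12.0000 17.0000 23.0000] v=[-3.0000 2.0000 0.0000 0.0000]
Step 2: x=[4.5000 12.2500 17.5000 23.0000] v=[-2.0000 0.5000 1.0000 0.0000]
Step 3: x=[5.1250 11.2500 18.1250 23.1250] v=[1.2500 -2.0000 1.2500 0.2500]
Step 4: x=[6.2500 10.6250 17.8125 23.5000] v=[2.2500 -1.2500 -0.6250 0.7500]
Max displacement = 1.5000

Answer: 1.5000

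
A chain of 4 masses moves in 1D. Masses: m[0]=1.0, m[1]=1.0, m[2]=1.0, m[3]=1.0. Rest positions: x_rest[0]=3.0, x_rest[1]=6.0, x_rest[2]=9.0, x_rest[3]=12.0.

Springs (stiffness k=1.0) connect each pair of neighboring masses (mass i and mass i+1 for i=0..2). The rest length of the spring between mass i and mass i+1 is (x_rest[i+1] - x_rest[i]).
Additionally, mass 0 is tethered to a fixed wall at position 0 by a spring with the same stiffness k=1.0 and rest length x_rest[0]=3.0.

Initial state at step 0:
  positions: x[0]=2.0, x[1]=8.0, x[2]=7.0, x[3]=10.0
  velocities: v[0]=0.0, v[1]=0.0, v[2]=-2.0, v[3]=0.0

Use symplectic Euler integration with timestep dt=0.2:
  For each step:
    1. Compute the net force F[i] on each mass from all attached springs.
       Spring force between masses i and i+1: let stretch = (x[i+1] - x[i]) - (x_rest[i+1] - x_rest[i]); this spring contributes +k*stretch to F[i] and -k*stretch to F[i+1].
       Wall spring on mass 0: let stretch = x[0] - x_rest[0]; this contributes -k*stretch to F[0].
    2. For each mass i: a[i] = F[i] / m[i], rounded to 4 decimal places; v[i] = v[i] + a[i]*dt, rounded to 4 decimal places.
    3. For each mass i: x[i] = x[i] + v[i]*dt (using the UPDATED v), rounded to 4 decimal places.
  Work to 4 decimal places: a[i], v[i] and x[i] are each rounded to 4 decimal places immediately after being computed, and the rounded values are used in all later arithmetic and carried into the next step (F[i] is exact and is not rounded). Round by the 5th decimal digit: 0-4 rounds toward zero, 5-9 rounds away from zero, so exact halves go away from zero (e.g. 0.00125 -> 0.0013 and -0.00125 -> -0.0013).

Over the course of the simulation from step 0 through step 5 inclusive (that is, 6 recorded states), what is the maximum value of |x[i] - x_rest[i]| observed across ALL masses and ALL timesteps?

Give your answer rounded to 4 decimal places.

Answer: 2.3120

Derivation:
Step 0: x=[2.0000 8.0000 7.0000 10.0000] v=[0.0000 0.0000 -2.0000 0.0000]
Step 1: x=[2.1600 7.7200 6.7600 10.0000] v=[0.8000 -1.4000 -1.2000 0.0000]
Step 2: x=[2.4560 7.1792 6.6880 9.9904] v=[1.4800 -2.7040 -0.3600 -0.0480]
Step 3: x=[2.8427 6.4298 6.7677 9.9687] v=[1.9334 -3.7469 0.3987 -0.1085]
Step 4: x=[3.2592 5.5505 6.9620 9.9390] v=[2.0823 -4.3967 0.9713 -0.1487]
Step 5: x=[3.6369 4.6360 7.2189 9.9102] v=[1.8887 -4.5727 1.2844 -0.1441]
Max displacement = 2.3120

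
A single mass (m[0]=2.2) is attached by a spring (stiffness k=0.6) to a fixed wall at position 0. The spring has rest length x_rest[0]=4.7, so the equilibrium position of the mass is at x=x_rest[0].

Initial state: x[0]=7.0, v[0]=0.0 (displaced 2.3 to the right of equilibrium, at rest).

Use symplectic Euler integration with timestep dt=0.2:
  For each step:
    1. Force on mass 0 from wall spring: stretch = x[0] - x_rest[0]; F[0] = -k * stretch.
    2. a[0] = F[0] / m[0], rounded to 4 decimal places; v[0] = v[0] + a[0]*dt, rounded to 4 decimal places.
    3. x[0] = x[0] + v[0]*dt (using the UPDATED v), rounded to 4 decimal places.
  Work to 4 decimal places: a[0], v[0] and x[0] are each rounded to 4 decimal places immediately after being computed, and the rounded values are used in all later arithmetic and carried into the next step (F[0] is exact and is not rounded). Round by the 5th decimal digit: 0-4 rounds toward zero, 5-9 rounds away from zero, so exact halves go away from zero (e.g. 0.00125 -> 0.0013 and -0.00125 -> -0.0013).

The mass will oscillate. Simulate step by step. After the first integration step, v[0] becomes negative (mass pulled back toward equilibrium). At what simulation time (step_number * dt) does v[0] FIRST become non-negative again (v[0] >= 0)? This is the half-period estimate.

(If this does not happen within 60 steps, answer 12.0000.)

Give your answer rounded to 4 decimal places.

Step 0: x=[7.0000] v=[0.0000]
Step 1: x=[6.9749] v=[-0.1255]
Step 2: x=[6.9250] v=[-0.2496]
Step 3: x=[6.8508] v=[-0.3710]
Step 4: x=[6.7531] v=[-0.4883]
Step 5: x=[6.6330] v=[-0.6003]
Step 6: x=[6.4919] v=[-0.7057]
Step 7: x=[6.3312] v=[-0.8034]
Step 8: x=[6.1527] v=[-0.8924]
Step 9: x=[5.9584] v=[-0.9716]
Step 10: x=[5.7504] v=[-1.0402]
Step 11: x=[5.5309] v=[-1.0975]
Step 12: x=[5.3023] v=[-1.1428]
Step 13: x=[5.0672] v=[-1.1757]
Step 14: x=[4.8281] v=[-1.1957]
Step 15: x=[4.5876] v=[-1.2027]
Step 16: x=[4.3483] v=[-1.1966]
Step 17: x=[4.1128] v=[-1.1774]
Step 18: x=[3.8837] v=[-1.1454]
Step 19: x=[3.6635] v=[-1.1009]
Step 20: x=[3.4546] v=[-1.0444]
Step 21: x=[3.2593] v=[-0.9765]
Step 22: x=[3.0797] v=[-0.8979]
Step 23: x=[2.9178] v=[-0.8095]
Step 24: x=[2.7753] v=[-0.7123]
Step 25: x=[2.6538] v=[-0.6073]
Step 26: x=[2.5547] v=[-0.4957]
Step 27: x=[2.4790] v=[-0.3787]
Step 28: x=[2.4275] v=[-0.2576]
Step 29: x=[2.4008] v=[-0.1336]
Step 30: x=[2.3992] v=[-0.0082]
Step 31: x=[2.4227] v=[0.1173]
First v>=0 after going negative at step 31, time=6.2000

Answer: 6.2000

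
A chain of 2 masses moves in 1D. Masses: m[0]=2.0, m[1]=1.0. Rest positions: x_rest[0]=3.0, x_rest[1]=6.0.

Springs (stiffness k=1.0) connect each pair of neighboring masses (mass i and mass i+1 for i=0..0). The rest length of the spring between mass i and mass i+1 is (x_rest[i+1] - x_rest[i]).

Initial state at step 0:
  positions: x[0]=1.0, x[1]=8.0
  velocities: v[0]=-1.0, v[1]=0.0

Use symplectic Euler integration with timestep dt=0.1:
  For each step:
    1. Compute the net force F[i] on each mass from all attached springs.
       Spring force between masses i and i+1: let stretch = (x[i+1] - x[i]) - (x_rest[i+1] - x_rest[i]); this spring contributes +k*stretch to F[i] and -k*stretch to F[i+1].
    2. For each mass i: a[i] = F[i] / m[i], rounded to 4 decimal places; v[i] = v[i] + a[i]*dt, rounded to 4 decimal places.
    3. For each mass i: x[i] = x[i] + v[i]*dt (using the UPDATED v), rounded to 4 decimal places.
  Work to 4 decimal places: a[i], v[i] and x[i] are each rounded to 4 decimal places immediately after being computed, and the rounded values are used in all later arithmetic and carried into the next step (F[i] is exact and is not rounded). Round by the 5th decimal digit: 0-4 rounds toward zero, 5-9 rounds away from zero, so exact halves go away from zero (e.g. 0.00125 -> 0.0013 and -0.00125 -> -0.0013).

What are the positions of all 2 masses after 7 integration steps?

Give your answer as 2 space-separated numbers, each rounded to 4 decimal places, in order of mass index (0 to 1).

Answer: 0.8502 6.8995

Derivation:
Step 0: x=[1.0000 8.0000] v=[-1.0000 0.0000]
Step 1: x=[0.9200 7.9600] v=[-0.8000 -0.4000]
Step 2: x=[0.8602 7.8796] v=[-0.5980 -0.8040]
Step 3: x=[0.8205 7.7590] v=[-0.3970 -1.2059]
Step 4: x=[0.8005 7.5990] v=[-0.2001 -1.5998]
Step 5: x=[0.7995 7.4010] v=[-0.0102 -1.9797]
Step 6: x=[0.8165 7.1670] v=[0.1699 -2.3399]
Step 7: x=[0.8502 6.8995] v=[0.3374 -2.6750]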